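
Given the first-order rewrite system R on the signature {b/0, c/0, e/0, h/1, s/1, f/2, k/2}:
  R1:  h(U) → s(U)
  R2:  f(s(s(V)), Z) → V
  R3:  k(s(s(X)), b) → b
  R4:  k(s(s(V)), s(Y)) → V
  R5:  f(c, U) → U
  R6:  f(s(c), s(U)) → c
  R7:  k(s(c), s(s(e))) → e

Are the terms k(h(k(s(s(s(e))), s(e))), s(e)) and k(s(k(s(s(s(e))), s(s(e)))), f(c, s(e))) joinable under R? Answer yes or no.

Reduce t₁ = k(h(k(s(s(s(e))), s(e))), s(e)):
1. k(h(k(s(s(s(e))), s(e))), s(e))  →  k(s(k(s(s(s(e))), s(e))), s(e))   [R1 at 1]
2. k(s(k(s(s(s(e))), s(e))), s(e))  →  k(s(s(e)), s(e))   [R4 at 1.1]
3. k(s(s(e)), s(e))  →  e   [R4 at ε]

Reduce t₂ = k(s(k(s(s(s(e))), s(s(e)))), f(c, s(e))):
1. k(s(k(s(s(s(e))), s(s(e)))), f(c, s(e)))  →  k(s(s(e)), f(c, s(e)))   [R4 at 1.1]
2. k(s(s(e)), f(c, s(e)))  →  k(s(s(e)), s(e))   [R5 at 2]
3. k(s(s(e)), s(e))  →  e   [R4 at ε]

yes — NF(t₁) = e, NF(t₂) = e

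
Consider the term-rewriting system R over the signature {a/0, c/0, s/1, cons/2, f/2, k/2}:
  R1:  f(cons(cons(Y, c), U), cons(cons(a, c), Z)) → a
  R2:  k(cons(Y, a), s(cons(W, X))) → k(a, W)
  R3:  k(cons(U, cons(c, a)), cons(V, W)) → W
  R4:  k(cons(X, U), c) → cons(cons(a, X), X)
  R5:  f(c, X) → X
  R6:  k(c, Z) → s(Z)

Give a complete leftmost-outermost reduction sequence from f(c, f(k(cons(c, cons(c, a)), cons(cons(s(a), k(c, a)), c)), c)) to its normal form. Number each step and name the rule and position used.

c

1. f(c, f(k(cons(c, cons(c, a)), cons(cons(s(a), k(c, a)), c)), c))  →  f(k(cons(c, cons(c, a)), cons(cons(s(a), k(c, a)), c)), c)   [R5 at ε]
2. f(k(cons(c, cons(c, a)), cons(cons(s(a), k(c, a)), c)), c)  →  f(c, c)   [R3 at 1]
3. f(c, c)  →  c   [R5 at ε]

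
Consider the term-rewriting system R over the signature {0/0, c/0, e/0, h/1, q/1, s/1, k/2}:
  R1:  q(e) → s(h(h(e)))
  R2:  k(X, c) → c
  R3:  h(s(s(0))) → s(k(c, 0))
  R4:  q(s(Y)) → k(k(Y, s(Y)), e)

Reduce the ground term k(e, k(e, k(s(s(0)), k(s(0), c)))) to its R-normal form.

1. k(e, k(e, k(s(s(0)), k(s(0), c))))  →  k(e, k(e, k(s(s(0)), c)))   [R2 at 2.2.2]
2. k(e, k(e, k(s(s(0)), c)))  →  k(e, k(e, c))   [R2 at 2.2]
3. k(e, k(e, c))  →  k(e, c)   [R2 at 2]
4. k(e, c)  →  c   [R2 at ε]

c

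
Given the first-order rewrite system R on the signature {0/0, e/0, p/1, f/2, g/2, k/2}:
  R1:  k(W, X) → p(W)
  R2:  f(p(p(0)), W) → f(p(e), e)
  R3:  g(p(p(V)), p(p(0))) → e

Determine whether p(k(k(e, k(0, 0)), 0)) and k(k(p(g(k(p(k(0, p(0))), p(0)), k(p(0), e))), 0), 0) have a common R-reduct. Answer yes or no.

Reduce t₁ = p(k(k(e, k(0, 0)), 0)):
1. p(k(k(e, k(0, 0)), 0))  →  p(p(k(e, k(0, 0))))   [R1 at 1]
2. p(p(k(e, k(0, 0))))  →  p(p(p(e)))   [R1 at 1.1]

Reduce t₂ = k(k(p(g(k(p(k(0, p(0))), p(0)), k(p(0), e))), 0), 0):
1. k(k(p(g(k(p(k(0, p(0))), p(0)), k(p(0), e))), 0), 0)  →  p(k(p(g(k(p(k(0, p(0))), p(0)), k(p(0), e))), 0))   [R1 at ε]
2. p(k(p(g(k(p(k(0, p(0))), p(0)), k(p(0), e))), 0))  →  p(p(p(g(k(p(k(0, p(0))), p(0)), k(p(0), e)))))   [R1 at 1]
3. p(p(p(g(k(p(k(0, p(0))), p(0)), k(p(0), e)))))  →  p(p(p(g(p(p(k(0, p(0)))), k(p(0), e)))))   [R1 at 1.1.1.1]
4. p(p(p(g(p(p(k(0, p(0)))), k(p(0), e)))))  →  p(p(p(g(p(p(p(0))), k(p(0), e)))))   [R1 at 1.1.1.1.1.1]
5. p(p(p(g(p(p(p(0))), k(p(0), e)))))  →  p(p(p(g(p(p(p(0))), p(p(0))))))   [R1 at 1.1.1.2]
6. p(p(p(g(p(p(p(0))), p(p(0))))))  →  p(p(p(e)))   [R3 at 1.1.1]

yes — NF(t₁) = p(p(p(e))), NF(t₂) = p(p(p(e)))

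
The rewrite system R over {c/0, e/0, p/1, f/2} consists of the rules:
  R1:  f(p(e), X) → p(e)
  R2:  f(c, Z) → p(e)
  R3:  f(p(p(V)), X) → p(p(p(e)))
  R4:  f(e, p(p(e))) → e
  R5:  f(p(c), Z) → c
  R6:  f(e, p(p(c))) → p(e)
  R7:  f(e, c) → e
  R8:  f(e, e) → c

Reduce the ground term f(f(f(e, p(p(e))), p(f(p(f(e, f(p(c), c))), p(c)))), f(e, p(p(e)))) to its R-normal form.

1. f(f(f(e, p(p(e))), p(f(p(f(e, f(p(c), c))), p(c)))), f(e, p(p(e))))  →  f(f(e, p(f(p(f(e, f(p(c), c))), p(c)))), f(e, p(p(e))))   [R4 at 1.1]
2. f(f(e, p(f(p(f(e, f(p(c), c))), p(c)))), f(e, p(p(e))))  →  f(f(e, p(f(p(f(e, c)), p(c)))), f(e, p(p(e))))   [R5 at 1.2.1.1.1.2]
3. f(f(e, p(f(p(f(e, c)), p(c)))), f(e, p(p(e))))  →  f(f(e, p(f(p(e), p(c)))), f(e, p(p(e))))   [R7 at 1.2.1.1.1]
4. f(f(e, p(f(p(e), p(c)))), f(e, p(p(e))))  →  f(f(e, p(p(e))), f(e, p(p(e))))   [R1 at 1.2.1]
5. f(f(e, p(p(e))), f(e, p(p(e))))  →  f(e, f(e, p(p(e))))   [R4 at 1]
6. f(e, f(e, p(p(e))))  →  f(e, e)   [R4 at 2]
7. f(e, e)  →  c   [R8 at ε]

c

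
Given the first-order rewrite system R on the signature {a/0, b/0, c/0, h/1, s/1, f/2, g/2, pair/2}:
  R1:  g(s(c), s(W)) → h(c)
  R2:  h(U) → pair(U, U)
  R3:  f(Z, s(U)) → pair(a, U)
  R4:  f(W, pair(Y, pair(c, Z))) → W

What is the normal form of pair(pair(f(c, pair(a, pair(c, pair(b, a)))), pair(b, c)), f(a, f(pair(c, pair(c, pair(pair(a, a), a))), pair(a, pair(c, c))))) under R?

pair(pair(c, pair(b, c)), a)

1. pair(pair(f(c, pair(a, pair(c, pair(b, a)))), pair(b, c)), f(a, f(pair(c, pair(c, pair(pair(a, a), a))), pair(a, pair(c, c)))))  →  pair(pair(c, pair(b, c)), f(a, f(pair(c, pair(c, pair(pair(a, a), a))), pair(a, pair(c, c)))))   [R4 at 1.1]
2. pair(pair(c, pair(b, c)), f(a, f(pair(c, pair(c, pair(pair(a, a), a))), pair(a, pair(c, c)))))  →  pair(pair(c, pair(b, c)), f(a, pair(c, pair(c, pair(pair(a, a), a)))))   [R4 at 2.2]
3. pair(pair(c, pair(b, c)), f(a, pair(c, pair(c, pair(pair(a, a), a)))))  →  pair(pair(c, pair(b, c)), a)   [R4 at 2]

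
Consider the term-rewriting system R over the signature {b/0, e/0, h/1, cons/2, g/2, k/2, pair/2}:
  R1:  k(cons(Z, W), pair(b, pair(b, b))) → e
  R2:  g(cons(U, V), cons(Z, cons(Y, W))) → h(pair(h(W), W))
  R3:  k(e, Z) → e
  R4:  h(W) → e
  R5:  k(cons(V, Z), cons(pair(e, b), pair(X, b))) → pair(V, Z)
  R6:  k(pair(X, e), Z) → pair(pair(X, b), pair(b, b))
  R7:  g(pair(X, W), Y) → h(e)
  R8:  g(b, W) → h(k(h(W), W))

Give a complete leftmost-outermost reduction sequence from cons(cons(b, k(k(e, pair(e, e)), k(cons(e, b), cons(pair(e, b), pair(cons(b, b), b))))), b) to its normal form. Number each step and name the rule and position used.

1. cons(cons(b, k(k(e, pair(e, e)), k(cons(e, b), cons(pair(e, b), pair(cons(b, b), b))))), b)  →  cons(cons(b, k(e, k(cons(e, b), cons(pair(e, b), pair(cons(b, b), b))))), b)   [R3 at 1.2.1]
2. cons(cons(b, k(e, k(cons(e, b), cons(pair(e, b), pair(cons(b, b), b))))), b)  →  cons(cons(b, e), b)   [R3 at 1.2]

cons(cons(b, e), b)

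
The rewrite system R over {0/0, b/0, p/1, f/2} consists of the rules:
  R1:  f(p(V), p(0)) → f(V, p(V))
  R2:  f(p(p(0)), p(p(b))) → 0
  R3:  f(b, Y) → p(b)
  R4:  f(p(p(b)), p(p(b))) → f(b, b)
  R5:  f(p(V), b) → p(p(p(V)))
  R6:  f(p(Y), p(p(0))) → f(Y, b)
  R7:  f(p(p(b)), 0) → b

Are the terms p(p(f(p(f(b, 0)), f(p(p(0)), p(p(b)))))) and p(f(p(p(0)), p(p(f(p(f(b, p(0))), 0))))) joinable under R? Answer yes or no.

Reduce t₁ = p(p(f(p(f(b, 0)), f(p(p(0)), p(p(b)))))):
1. p(p(f(p(f(b, 0)), f(p(p(0)), p(p(b))))))  →  p(p(f(p(p(b)), f(p(p(0)), p(p(b))))))   [R3 at 1.1.1.1]
2. p(p(f(p(p(b)), f(p(p(0)), p(p(b))))))  →  p(p(f(p(p(b)), 0)))   [R2 at 1.1.2]
3. p(p(f(p(p(b)), 0)))  →  p(p(b))   [R7 at 1.1]

Reduce t₂ = p(f(p(p(0)), p(p(f(p(f(b, p(0))), 0))))):
1. p(f(p(p(0)), p(p(f(p(f(b, p(0))), 0)))))  →  p(f(p(p(0)), p(p(f(p(p(b)), 0)))))   [R3 at 1.2.1.1.1.1]
2. p(f(p(p(0)), p(p(f(p(p(b)), 0)))))  →  p(f(p(p(0)), p(p(b))))   [R7 at 1.2.1.1]
3. p(f(p(p(0)), p(p(b))))  →  p(0)   [R2 at 1]

no — NF(t₁) = p(p(b)), NF(t₂) = p(0)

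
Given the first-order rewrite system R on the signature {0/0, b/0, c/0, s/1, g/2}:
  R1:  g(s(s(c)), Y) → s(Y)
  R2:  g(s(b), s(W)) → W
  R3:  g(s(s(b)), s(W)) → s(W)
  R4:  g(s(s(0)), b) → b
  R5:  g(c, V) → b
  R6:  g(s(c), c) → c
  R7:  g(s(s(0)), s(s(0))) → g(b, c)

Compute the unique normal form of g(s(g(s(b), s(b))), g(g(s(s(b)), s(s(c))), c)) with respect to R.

1. g(s(g(s(b), s(b))), g(g(s(s(b)), s(s(c))), c))  →  g(s(b), g(g(s(s(b)), s(s(c))), c))   [R2 at 1.1]
2. g(s(b), g(g(s(s(b)), s(s(c))), c))  →  g(s(b), g(s(s(c)), c))   [R3 at 2.1]
3. g(s(b), g(s(s(c)), c))  →  g(s(b), s(c))   [R1 at 2]
4. g(s(b), s(c))  →  c   [R2 at ε]

c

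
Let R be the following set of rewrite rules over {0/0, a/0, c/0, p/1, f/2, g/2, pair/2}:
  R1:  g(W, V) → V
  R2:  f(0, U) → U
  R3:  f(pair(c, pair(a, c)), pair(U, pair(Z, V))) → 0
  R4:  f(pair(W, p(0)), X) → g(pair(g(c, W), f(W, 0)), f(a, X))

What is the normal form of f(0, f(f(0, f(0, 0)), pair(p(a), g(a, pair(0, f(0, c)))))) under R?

1. f(0, f(f(0, f(0, 0)), pair(p(a), g(a, pair(0, f(0, c))))))  →  f(f(0, f(0, 0)), pair(p(a), g(a, pair(0, f(0, c)))))   [R2 at ε]
2. f(f(0, f(0, 0)), pair(p(a), g(a, pair(0, f(0, c)))))  →  f(f(0, 0), pair(p(a), g(a, pair(0, f(0, c)))))   [R2 at 1]
3. f(f(0, 0), pair(p(a), g(a, pair(0, f(0, c)))))  →  f(0, pair(p(a), g(a, pair(0, f(0, c)))))   [R2 at 1]
4. f(0, pair(p(a), g(a, pair(0, f(0, c)))))  →  pair(p(a), g(a, pair(0, f(0, c))))   [R2 at ε]
5. pair(p(a), g(a, pair(0, f(0, c))))  →  pair(p(a), pair(0, f(0, c)))   [R1 at 2]
6. pair(p(a), pair(0, f(0, c)))  →  pair(p(a), pair(0, c))   [R2 at 2.2]

pair(p(a), pair(0, c))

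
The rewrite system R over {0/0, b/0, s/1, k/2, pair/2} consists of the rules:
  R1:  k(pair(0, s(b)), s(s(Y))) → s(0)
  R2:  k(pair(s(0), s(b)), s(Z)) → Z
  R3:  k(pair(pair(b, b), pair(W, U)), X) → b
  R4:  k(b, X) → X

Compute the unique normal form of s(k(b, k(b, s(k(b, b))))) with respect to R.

1. s(k(b, k(b, s(k(b, b)))))  →  s(k(b, s(k(b, b))))   [R4 at 1]
2. s(k(b, s(k(b, b))))  →  s(s(k(b, b)))   [R4 at 1]
3. s(s(k(b, b)))  →  s(s(b))   [R4 at 1.1]

s(s(b))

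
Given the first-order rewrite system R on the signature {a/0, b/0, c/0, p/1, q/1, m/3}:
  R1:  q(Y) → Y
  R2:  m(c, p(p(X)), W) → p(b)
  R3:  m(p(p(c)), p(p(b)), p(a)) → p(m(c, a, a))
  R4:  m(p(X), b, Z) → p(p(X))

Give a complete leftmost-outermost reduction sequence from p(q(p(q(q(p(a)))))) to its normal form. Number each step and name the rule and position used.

p(p(p(a)))

1. p(q(p(q(q(p(a))))))  →  p(p(q(q(p(a)))))   [R1 at 1]
2. p(p(q(q(p(a)))))  →  p(p(q(p(a))))   [R1 at 1.1]
3. p(p(q(p(a))))  →  p(p(p(a)))   [R1 at 1.1]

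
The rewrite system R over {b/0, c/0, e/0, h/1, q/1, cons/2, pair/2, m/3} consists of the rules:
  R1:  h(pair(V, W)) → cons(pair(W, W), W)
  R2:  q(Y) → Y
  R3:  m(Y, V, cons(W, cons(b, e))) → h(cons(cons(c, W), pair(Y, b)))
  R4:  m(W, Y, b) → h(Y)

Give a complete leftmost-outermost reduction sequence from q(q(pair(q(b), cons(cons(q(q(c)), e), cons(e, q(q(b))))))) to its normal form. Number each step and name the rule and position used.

1. q(q(pair(q(b), cons(cons(q(q(c)), e), cons(e, q(q(b)))))))  →  q(pair(q(b), cons(cons(q(q(c)), e), cons(e, q(q(b))))))   [R2 at ε]
2. q(pair(q(b), cons(cons(q(q(c)), e), cons(e, q(q(b))))))  →  pair(q(b), cons(cons(q(q(c)), e), cons(e, q(q(b)))))   [R2 at ε]
3. pair(q(b), cons(cons(q(q(c)), e), cons(e, q(q(b)))))  →  pair(b, cons(cons(q(q(c)), e), cons(e, q(q(b)))))   [R2 at 1]
4. pair(b, cons(cons(q(q(c)), e), cons(e, q(q(b)))))  →  pair(b, cons(cons(q(c), e), cons(e, q(q(b)))))   [R2 at 2.1.1]
5. pair(b, cons(cons(q(c), e), cons(e, q(q(b)))))  →  pair(b, cons(cons(c, e), cons(e, q(q(b)))))   [R2 at 2.1.1]
6. pair(b, cons(cons(c, e), cons(e, q(q(b)))))  →  pair(b, cons(cons(c, e), cons(e, q(b))))   [R2 at 2.2.2]
7. pair(b, cons(cons(c, e), cons(e, q(b))))  →  pair(b, cons(cons(c, e), cons(e, b)))   [R2 at 2.2.2]

pair(b, cons(cons(c, e), cons(e, b)))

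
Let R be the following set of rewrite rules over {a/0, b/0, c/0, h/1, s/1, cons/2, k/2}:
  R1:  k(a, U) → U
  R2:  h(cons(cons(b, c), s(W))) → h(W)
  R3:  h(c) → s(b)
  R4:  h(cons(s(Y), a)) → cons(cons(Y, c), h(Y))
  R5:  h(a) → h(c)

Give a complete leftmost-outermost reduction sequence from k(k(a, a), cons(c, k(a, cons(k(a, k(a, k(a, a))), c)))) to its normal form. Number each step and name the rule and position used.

cons(c, cons(a, c))

1. k(k(a, a), cons(c, k(a, cons(k(a, k(a, k(a, a))), c))))  →  k(a, cons(c, k(a, cons(k(a, k(a, k(a, a))), c))))   [R1 at 1]
2. k(a, cons(c, k(a, cons(k(a, k(a, k(a, a))), c))))  →  cons(c, k(a, cons(k(a, k(a, k(a, a))), c)))   [R1 at ε]
3. cons(c, k(a, cons(k(a, k(a, k(a, a))), c)))  →  cons(c, cons(k(a, k(a, k(a, a))), c))   [R1 at 2]
4. cons(c, cons(k(a, k(a, k(a, a))), c))  →  cons(c, cons(k(a, k(a, a)), c))   [R1 at 2.1]
5. cons(c, cons(k(a, k(a, a)), c))  →  cons(c, cons(k(a, a), c))   [R1 at 2.1]
6. cons(c, cons(k(a, a), c))  →  cons(c, cons(a, c))   [R1 at 2.1]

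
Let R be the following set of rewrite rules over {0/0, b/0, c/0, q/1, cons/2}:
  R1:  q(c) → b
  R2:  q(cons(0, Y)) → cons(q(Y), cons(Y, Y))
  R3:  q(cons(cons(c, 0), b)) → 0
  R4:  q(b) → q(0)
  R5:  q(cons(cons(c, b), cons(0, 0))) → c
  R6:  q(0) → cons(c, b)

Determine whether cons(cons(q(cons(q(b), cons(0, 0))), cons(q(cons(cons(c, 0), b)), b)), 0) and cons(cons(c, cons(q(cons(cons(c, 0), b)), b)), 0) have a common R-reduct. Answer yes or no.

Reduce t₁ = cons(cons(q(cons(q(b), cons(0, 0))), cons(q(cons(cons(c, 0), b)), b)), 0):
1. cons(cons(q(cons(q(b), cons(0, 0))), cons(q(cons(cons(c, 0), b)), b)), 0)  →  cons(cons(q(cons(q(0), cons(0, 0))), cons(q(cons(cons(c, 0), b)), b)), 0)   [R4 at 1.1.1.1]
2. cons(cons(q(cons(q(0), cons(0, 0))), cons(q(cons(cons(c, 0), b)), b)), 0)  →  cons(cons(q(cons(cons(c, b), cons(0, 0))), cons(q(cons(cons(c, 0), b)), b)), 0)   [R6 at 1.1.1.1]
3. cons(cons(q(cons(cons(c, b), cons(0, 0))), cons(q(cons(cons(c, 0), b)), b)), 0)  →  cons(cons(c, cons(q(cons(cons(c, 0), b)), b)), 0)   [R5 at 1.1]
4. cons(cons(c, cons(q(cons(cons(c, 0), b)), b)), 0)  →  cons(cons(c, cons(0, b)), 0)   [R3 at 1.2.1]

Reduce t₂ = cons(cons(c, cons(q(cons(cons(c, 0), b)), b)), 0):
1. cons(cons(c, cons(q(cons(cons(c, 0), b)), b)), 0)  →  cons(cons(c, cons(0, b)), 0)   [R3 at 1.2.1]

yes — NF(t₁) = cons(cons(c, cons(0, b)), 0), NF(t₂) = cons(cons(c, cons(0, b)), 0)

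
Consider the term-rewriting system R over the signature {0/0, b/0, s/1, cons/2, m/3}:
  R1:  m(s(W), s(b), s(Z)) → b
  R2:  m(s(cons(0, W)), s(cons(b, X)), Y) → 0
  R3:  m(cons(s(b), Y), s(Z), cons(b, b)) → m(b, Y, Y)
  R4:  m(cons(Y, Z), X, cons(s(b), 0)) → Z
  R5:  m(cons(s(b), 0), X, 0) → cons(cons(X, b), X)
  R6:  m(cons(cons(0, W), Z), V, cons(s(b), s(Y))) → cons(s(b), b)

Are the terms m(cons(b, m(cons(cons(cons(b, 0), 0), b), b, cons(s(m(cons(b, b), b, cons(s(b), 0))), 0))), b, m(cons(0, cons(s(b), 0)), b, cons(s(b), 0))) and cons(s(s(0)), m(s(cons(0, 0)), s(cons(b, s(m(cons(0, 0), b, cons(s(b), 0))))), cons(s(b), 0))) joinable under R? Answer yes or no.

Reduce t₁ = m(cons(b, m(cons(cons(cons(b, 0), 0), b), b, cons(s(m(cons(b, b), b, cons(s(b), 0))), 0))), b, m(cons(0, cons(s(b), 0)), b, cons(s(b), 0))):
1. m(cons(b, m(cons(cons(cons(b, 0), 0), b), b, cons(s(m(cons(b, b), b, cons(s(b), 0))), 0))), b, m(cons(0, cons(s(b), 0)), b, cons(s(b), 0)))  →  m(cons(b, m(cons(cons(cons(b, 0), 0), b), b, cons(s(b), 0))), b, m(cons(0, cons(s(b), 0)), b, cons(s(b), 0)))   [R4 at 1.2.3.1.1]
2. m(cons(b, m(cons(cons(cons(b, 0), 0), b), b, cons(s(b), 0))), b, m(cons(0, cons(s(b), 0)), b, cons(s(b), 0)))  →  m(cons(b, b), b, m(cons(0, cons(s(b), 0)), b, cons(s(b), 0)))   [R4 at 1.2]
3. m(cons(b, b), b, m(cons(0, cons(s(b), 0)), b, cons(s(b), 0)))  →  m(cons(b, b), b, cons(s(b), 0))   [R4 at 3]
4. m(cons(b, b), b, cons(s(b), 0))  →  b   [R4 at ε]

Reduce t₂ = cons(s(s(0)), m(s(cons(0, 0)), s(cons(b, s(m(cons(0, 0), b, cons(s(b), 0))))), cons(s(b), 0))):
1. cons(s(s(0)), m(s(cons(0, 0)), s(cons(b, s(m(cons(0, 0), b, cons(s(b), 0))))), cons(s(b), 0)))  →  cons(s(s(0)), 0)   [R2 at 2]

no — NF(t₁) = b, NF(t₂) = cons(s(s(0)), 0)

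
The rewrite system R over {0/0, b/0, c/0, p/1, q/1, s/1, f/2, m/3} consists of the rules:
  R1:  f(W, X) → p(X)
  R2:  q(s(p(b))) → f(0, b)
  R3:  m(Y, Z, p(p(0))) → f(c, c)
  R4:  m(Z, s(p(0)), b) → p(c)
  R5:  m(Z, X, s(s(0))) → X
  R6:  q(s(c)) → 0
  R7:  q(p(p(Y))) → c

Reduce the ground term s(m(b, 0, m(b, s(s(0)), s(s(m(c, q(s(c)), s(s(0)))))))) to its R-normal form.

1. s(m(b, 0, m(b, s(s(0)), s(s(m(c, q(s(c)), s(s(0))))))))  →  s(m(b, 0, m(b, s(s(0)), s(s(q(s(c)))))))   [R5 at 1.3.3.1.1]
2. s(m(b, 0, m(b, s(s(0)), s(s(q(s(c)))))))  →  s(m(b, 0, m(b, s(s(0)), s(s(0)))))   [R6 at 1.3.3.1.1]
3. s(m(b, 0, m(b, s(s(0)), s(s(0)))))  →  s(m(b, 0, s(s(0))))   [R5 at 1.3]
4. s(m(b, 0, s(s(0))))  →  s(0)   [R5 at 1]

s(0)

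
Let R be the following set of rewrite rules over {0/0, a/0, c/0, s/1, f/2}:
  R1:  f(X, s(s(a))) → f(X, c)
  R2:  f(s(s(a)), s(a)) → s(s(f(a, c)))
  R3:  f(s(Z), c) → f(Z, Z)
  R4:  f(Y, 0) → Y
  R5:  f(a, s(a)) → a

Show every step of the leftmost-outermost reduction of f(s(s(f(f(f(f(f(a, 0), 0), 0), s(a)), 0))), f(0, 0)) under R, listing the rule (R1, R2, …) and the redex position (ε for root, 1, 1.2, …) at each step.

1. f(s(s(f(f(f(f(f(a, 0), 0), 0), s(a)), 0))), f(0, 0))  →  f(s(s(f(f(f(f(a, 0), 0), 0), s(a)))), f(0, 0))   [R4 at 1.1.1]
2. f(s(s(f(f(f(f(a, 0), 0), 0), s(a)))), f(0, 0))  →  f(s(s(f(f(f(a, 0), 0), s(a)))), f(0, 0))   [R4 at 1.1.1.1]
3. f(s(s(f(f(f(a, 0), 0), s(a)))), f(0, 0))  →  f(s(s(f(f(a, 0), s(a)))), f(0, 0))   [R4 at 1.1.1.1]
4. f(s(s(f(f(a, 0), s(a)))), f(0, 0))  →  f(s(s(f(a, s(a)))), f(0, 0))   [R4 at 1.1.1.1]
5. f(s(s(f(a, s(a)))), f(0, 0))  →  f(s(s(a)), f(0, 0))   [R5 at 1.1.1]
6. f(s(s(a)), f(0, 0))  →  f(s(s(a)), 0)   [R4 at 2]
7. f(s(s(a)), 0)  →  s(s(a))   [R4 at ε]

s(s(a))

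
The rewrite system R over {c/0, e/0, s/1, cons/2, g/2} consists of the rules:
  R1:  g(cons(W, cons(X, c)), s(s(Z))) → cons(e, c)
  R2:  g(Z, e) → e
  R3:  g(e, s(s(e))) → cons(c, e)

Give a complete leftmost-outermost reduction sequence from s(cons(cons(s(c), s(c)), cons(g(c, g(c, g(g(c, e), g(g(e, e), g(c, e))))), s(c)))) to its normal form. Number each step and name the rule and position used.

1. s(cons(cons(s(c), s(c)), cons(g(c, g(c, g(g(c, e), g(g(e, e), g(c, e))))), s(c))))  →  s(cons(cons(s(c), s(c)), cons(g(c, g(c, g(e, g(g(e, e), g(c, e))))), s(c))))   [R2 at 1.2.1.2.2.1]
2. s(cons(cons(s(c), s(c)), cons(g(c, g(c, g(e, g(g(e, e), g(c, e))))), s(c))))  →  s(cons(cons(s(c), s(c)), cons(g(c, g(c, g(e, g(e, g(c, e))))), s(c))))   [R2 at 1.2.1.2.2.2.1]
3. s(cons(cons(s(c), s(c)), cons(g(c, g(c, g(e, g(e, g(c, e))))), s(c))))  →  s(cons(cons(s(c), s(c)), cons(g(c, g(c, g(e, g(e, e)))), s(c))))   [R2 at 1.2.1.2.2.2.2]
4. s(cons(cons(s(c), s(c)), cons(g(c, g(c, g(e, g(e, e)))), s(c))))  →  s(cons(cons(s(c), s(c)), cons(g(c, g(c, g(e, e))), s(c))))   [R2 at 1.2.1.2.2.2]
5. s(cons(cons(s(c), s(c)), cons(g(c, g(c, g(e, e))), s(c))))  →  s(cons(cons(s(c), s(c)), cons(g(c, g(c, e)), s(c))))   [R2 at 1.2.1.2.2]
6. s(cons(cons(s(c), s(c)), cons(g(c, g(c, e)), s(c))))  →  s(cons(cons(s(c), s(c)), cons(g(c, e), s(c))))   [R2 at 1.2.1.2]
7. s(cons(cons(s(c), s(c)), cons(g(c, e), s(c))))  →  s(cons(cons(s(c), s(c)), cons(e, s(c))))   [R2 at 1.2.1]

s(cons(cons(s(c), s(c)), cons(e, s(c))))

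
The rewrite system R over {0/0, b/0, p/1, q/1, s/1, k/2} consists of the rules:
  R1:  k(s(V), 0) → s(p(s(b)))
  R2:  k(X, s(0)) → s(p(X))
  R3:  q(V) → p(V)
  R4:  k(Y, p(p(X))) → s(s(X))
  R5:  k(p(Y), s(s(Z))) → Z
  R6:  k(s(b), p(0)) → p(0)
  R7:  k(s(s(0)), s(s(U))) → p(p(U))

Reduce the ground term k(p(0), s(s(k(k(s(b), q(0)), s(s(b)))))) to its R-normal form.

1. k(p(0), s(s(k(k(s(b), q(0)), s(s(b))))))  →  k(k(s(b), q(0)), s(s(b)))   [R5 at ε]
2. k(k(s(b), q(0)), s(s(b)))  →  k(k(s(b), p(0)), s(s(b)))   [R3 at 1.2]
3. k(k(s(b), p(0)), s(s(b)))  →  k(p(0), s(s(b)))   [R6 at 1]
4. k(p(0), s(s(b)))  →  b   [R5 at ε]

b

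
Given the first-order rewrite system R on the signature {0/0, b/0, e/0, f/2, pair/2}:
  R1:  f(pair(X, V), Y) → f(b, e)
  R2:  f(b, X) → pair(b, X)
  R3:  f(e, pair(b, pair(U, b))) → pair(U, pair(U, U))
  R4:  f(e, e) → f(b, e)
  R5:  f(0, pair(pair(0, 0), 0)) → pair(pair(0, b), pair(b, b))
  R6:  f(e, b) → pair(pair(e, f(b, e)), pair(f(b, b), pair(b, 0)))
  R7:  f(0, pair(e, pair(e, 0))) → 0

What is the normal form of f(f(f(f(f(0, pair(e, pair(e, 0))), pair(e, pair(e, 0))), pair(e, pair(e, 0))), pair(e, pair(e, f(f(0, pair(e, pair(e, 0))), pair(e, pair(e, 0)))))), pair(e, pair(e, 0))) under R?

0

1. f(f(f(f(f(0, pair(e, pair(e, 0))), pair(e, pair(e, 0))), pair(e, pair(e, 0))), pair(e, pair(e, f(f(0, pair(e, pair(e, 0))), pair(e, pair(e, 0)))))), pair(e, pair(e, 0)))  →  f(f(f(f(0, pair(e, pair(e, 0))), pair(e, pair(e, 0))), pair(e, pair(e, f(f(0, pair(e, pair(e, 0))), pair(e, pair(e, 0)))))), pair(e, pair(e, 0)))   [R7 at 1.1.1.1]
2. f(f(f(f(0, pair(e, pair(e, 0))), pair(e, pair(e, 0))), pair(e, pair(e, f(f(0, pair(e, pair(e, 0))), pair(e, pair(e, 0)))))), pair(e, pair(e, 0)))  →  f(f(f(0, pair(e, pair(e, 0))), pair(e, pair(e, f(f(0, pair(e, pair(e, 0))), pair(e, pair(e, 0)))))), pair(e, pair(e, 0)))   [R7 at 1.1.1]
3. f(f(f(0, pair(e, pair(e, 0))), pair(e, pair(e, f(f(0, pair(e, pair(e, 0))), pair(e, pair(e, 0)))))), pair(e, pair(e, 0)))  →  f(f(0, pair(e, pair(e, f(f(0, pair(e, pair(e, 0))), pair(e, pair(e, 0)))))), pair(e, pair(e, 0)))   [R7 at 1.1]
4. f(f(0, pair(e, pair(e, f(f(0, pair(e, pair(e, 0))), pair(e, pair(e, 0)))))), pair(e, pair(e, 0)))  →  f(f(0, pair(e, pair(e, f(0, pair(e, pair(e, 0)))))), pair(e, pair(e, 0)))   [R7 at 1.2.2.2.1]
5. f(f(0, pair(e, pair(e, f(0, pair(e, pair(e, 0)))))), pair(e, pair(e, 0)))  →  f(f(0, pair(e, pair(e, 0))), pair(e, pair(e, 0)))   [R7 at 1.2.2.2]
6. f(f(0, pair(e, pair(e, 0))), pair(e, pair(e, 0)))  →  f(0, pair(e, pair(e, 0)))   [R7 at 1]
7. f(0, pair(e, pair(e, 0)))  →  0   [R7 at ε]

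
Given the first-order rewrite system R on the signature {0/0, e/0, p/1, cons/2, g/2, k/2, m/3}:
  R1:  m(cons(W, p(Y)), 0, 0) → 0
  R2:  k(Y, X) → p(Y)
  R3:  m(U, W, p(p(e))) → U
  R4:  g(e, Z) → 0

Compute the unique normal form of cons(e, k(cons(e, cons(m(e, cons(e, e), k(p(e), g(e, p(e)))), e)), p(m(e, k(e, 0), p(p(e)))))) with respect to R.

cons(e, p(cons(e, cons(e, e))))

1. cons(e, k(cons(e, cons(m(e, cons(e, e), k(p(e), g(e, p(e)))), e)), p(m(e, k(e, 0), p(p(e))))))  →  cons(e, p(cons(e, cons(m(e, cons(e, e), k(p(e), g(e, p(e)))), e))))   [R2 at 2]
2. cons(e, p(cons(e, cons(m(e, cons(e, e), k(p(e), g(e, p(e)))), e))))  →  cons(e, p(cons(e, cons(m(e, cons(e, e), p(p(e))), e))))   [R2 at 2.1.2.1.3]
3. cons(e, p(cons(e, cons(m(e, cons(e, e), p(p(e))), e))))  →  cons(e, p(cons(e, cons(e, e))))   [R3 at 2.1.2.1]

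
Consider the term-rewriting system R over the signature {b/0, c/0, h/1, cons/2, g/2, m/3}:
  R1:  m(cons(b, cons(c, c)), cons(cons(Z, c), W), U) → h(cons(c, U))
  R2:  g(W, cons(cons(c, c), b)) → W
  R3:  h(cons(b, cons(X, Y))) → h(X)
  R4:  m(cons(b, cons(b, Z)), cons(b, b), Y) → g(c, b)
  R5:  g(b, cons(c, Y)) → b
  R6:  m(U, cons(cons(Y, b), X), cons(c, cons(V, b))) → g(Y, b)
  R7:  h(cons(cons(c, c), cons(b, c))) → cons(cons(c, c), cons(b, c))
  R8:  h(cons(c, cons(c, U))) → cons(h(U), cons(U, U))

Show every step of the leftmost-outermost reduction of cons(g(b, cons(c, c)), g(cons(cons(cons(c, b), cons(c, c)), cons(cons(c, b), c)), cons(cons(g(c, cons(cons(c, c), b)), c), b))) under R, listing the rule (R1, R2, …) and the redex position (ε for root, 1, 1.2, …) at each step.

cons(b, cons(cons(cons(c, b), cons(c, c)), cons(cons(c, b), c)))

1. cons(g(b, cons(c, c)), g(cons(cons(cons(c, b), cons(c, c)), cons(cons(c, b), c)), cons(cons(g(c, cons(cons(c, c), b)), c), b)))  →  cons(b, g(cons(cons(cons(c, b), cons(c, c)), cons(cons(c, b), c)), cons(cons(g(c, cons(cons(c, c), b)), c), b)))   [R5 at 1]
2. cons(b, g(cons(cons(cons(c, b), cons(c, c)), cons(cons(c, b), c)), cons(cons(g(c, cons(cons(c, c), b)), c), b)))  →  cons(b, g(cons(cons(cons(c, b), cons(c, c)), cons(cons(c, b), c)), cons(cons(c, c), b)))   [R2 at 2.2.1.1]
3. cons(b, g(cons(cons(cons(c, b), cons(c, c)), cons(cons(c, b), c)), cons(cons(c, c), b)))  →  cons(b, cons(cons(cons(c, b), cons(c, c)), cons(cons(c, b), c)))   [R2 at 2]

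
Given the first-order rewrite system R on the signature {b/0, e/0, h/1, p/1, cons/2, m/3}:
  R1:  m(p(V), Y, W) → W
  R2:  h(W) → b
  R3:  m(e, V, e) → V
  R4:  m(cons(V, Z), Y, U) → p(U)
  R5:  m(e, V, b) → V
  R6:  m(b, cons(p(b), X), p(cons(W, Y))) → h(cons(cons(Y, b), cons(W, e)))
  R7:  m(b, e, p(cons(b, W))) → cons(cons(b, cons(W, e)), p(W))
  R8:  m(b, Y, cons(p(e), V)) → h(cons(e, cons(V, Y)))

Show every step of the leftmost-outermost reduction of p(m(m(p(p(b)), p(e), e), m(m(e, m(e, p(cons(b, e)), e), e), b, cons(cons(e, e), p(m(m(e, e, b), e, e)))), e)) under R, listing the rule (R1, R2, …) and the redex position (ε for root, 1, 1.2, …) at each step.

1. p(m(m(p(p(b)), p(e), e), m(m(e, m(e, p(cons(b, e)), e), e), b, cons(cons(e, e), p(m(m(e, e, b), e, e)))), e))  →  p(m(e, m(m(e, m(e, p(cons(b, e)), e), e), b, cons(cons(e, e), p(m(m(e, e, b), e, e)))), e))   [R1 at 1.1]
2. p(m(e, m(m(e, m(e, p(cons(b, e)), e), e), b, cons(cons(e, e), p(m(m(e, e, b), e, e)))), e))  →  p(m(m(e, m(e, p(cons(b, e)), e), e), b, cons(cons(e, e), p(m(m(e, e, b), e, e)))))   [R3 at 1]
3. p(m(m(e, m(e, p(cons(b, e)), e), e), b, cons(cons(e, e), p(m(m(e, e, b), e, e)))))  →  p(m(m(e, p(cons(b, e)), e), b, cons(cons(e, e), p(m(m(e, e, b), e, e)))))   [R3 at 1.1]
4. p(m(m(e, p(cons(b, e)), e), b, cons(cons(e, e), p(m(m(e, e, b), e, e)))))  →  p(m(p(cons(b, e)), b, cons(cons(e, e), p(m(m(e, e, b), e, e)))))   [R3 at 1.1]
5. p(m(p(cons(b, e)), b, cons(cons(e, e), p(m(m(e, e, b), e, e)))))  →  p(cons(cons(e, e), p(m(m(e, e, b), e, e))))   [R1 at 1]
6. p(cons(cons(e, e), p(m(m(e, e, b), e, e))))  →  p(cons(cons(e, e), p(m(e, e, e))))   [R5 at 1.2.1.1]
7. p(cons(cons(e, e), p(m(e, e, e))))  →  p(cons(cons(e, e), p(e)))   [R3 at 1.2.1]

p(cons(cons(e, e), p(e)))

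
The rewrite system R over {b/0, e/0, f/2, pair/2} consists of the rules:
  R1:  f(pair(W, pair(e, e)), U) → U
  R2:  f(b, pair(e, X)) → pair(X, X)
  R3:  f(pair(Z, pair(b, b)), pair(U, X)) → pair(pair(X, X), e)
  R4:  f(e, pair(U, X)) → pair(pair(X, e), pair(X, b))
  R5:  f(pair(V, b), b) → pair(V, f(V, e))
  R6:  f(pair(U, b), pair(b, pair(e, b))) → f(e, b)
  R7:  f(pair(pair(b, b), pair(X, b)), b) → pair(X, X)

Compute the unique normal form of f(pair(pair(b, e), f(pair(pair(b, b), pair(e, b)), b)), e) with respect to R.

e

1. f(pair(pair(b, e), f(pair(pair(b, b), pair(e, b)), b)), e)  →  f(pair(pair(b, e), pair(e, e)), e)   [R7 at 1.2]
2. f(pair(pair(b, e), pair(e, e)), e)  →  e   [R1 at ε]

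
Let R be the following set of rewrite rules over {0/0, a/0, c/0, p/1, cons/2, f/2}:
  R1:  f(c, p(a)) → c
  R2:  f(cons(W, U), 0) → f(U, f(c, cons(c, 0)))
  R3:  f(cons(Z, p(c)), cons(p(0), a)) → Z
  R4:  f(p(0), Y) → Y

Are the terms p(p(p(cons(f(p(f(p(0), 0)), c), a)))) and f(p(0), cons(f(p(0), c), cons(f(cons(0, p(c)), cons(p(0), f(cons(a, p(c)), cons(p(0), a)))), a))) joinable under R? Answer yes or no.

Reduce t₁ = p(p(p(cons(f(p(f(p(0), 0)), c), a)))):
1. p(p(p(cons(f(p(f(p(0), 0)), c), a))))  →  p(p(p(cons(f(p(0), c), a))))   [R4 at 1.1.1.1.1.1]
2. p(p(p(cons(f(p(0), c), a))))  →  p(p(p(cons(c, a))))   [R4 at 1.1.1.1]

Reduce t₂ = f(p(0), cons(f(p(0), c), cons(f(cons(0, p(c)), cons(p(0), f(cons(a, p(c)), cons(p(0), a)))), a))):
1. f(p(0), cons(f(p(0), c), cons(f(cons(0, p(c)), cons(p(0), f(cons(a, p(c)), cons(p(0), a)))), a)))  →  cons(f(p(0), c), cons(f(cons(0, p(c)), cons(p(0), f(cons(a, p(c)), cons(p(0), a)))), a))   [R4 at ε]
2. cons(f(p(0), c), cons(f(cons(0, p(c)), cons(p(0), f(cons(a, p(c)), cons(p(0), a)))), a))  →  cons(c, cons(f(cons(0, p(c)), cons(p(0), f(cons(a, p(c)), cons(p(0), a)))), a))   [R4 at 1]
3. cons(c, cons(f(cons(0, p(c)), cons(p(0), f(cons(a, p(c)), cons(p(0), a)))), a))  →  cons(c, cons(f(cons(0, p(c)), cons(p(0), a)), a))   [R3 at 2.1.2.2]
4. cons(c, cons(f(cons(0, p(c)), cons(p(0), a)), a))  →  cons(c, cons(0, a))   [R3 at 2.1]

no — NF(t₁) = p(p(p(cons(c, a)))), NF(t₂) = cons(c, cons(0, a))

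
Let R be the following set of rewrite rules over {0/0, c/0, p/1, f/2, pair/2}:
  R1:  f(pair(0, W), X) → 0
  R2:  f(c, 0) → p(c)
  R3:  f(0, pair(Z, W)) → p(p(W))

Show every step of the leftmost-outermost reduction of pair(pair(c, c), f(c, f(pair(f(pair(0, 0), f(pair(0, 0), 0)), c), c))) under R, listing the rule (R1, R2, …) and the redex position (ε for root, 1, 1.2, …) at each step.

1. pair(pair(c, c), f(c, f(pair(f(pair(0, 0), f(pair(0, 0), 0)), c), c)))  →  pair(pair(c, c), f(c, f(pair(0, c), c)))   [R1 at 2.2.1.1]
2. pair(pair(c, c), f(c, f(pair(0, c), c)))  →  pair(pair(c, c), f(c, 0))   [R1 at 2.2]
3. pair(pair(c, c), f(c, 0))  →  pair(pair(c, c), p(c))   [R2 at 2]

pair(pair(c, c), p(c))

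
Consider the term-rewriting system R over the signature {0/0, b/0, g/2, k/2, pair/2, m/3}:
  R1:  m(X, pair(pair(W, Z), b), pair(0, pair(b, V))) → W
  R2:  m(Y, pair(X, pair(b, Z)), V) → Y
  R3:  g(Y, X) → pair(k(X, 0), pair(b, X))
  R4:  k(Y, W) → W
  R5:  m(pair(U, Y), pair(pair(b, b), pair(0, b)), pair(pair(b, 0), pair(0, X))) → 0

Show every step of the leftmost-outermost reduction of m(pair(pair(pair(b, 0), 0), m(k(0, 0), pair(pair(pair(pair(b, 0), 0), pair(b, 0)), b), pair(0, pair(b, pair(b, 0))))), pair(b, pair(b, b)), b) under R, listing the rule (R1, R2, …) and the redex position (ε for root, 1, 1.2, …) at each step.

pair(pair(pair(b, 0), 0), pair(pair(b, 0), 0))

1. m(pair(pair(pair(b, 0), 0), m(k(0, 0), pair(pair(pair(pair(b, 0), 0), pair(b, 0)), b), pair(0, pair(b, pair(b, 0))))), pair(b, pair(b, b)), b)  →  pair(pair(pair(b, 0), 0), m(k(0, 0), pair(pair(pair(pair(b, 0), 0), pair(b, 0)), b), pair(0, pair(b, pair(b, 0)))))   [R2 at ε]
2. pair(pair(pair(b, 0), 0), m(k(0, 0), pair(pair(pair(pair(b, 0), 0), pair(b, 0)), b), pair(0, pair(b, pair(b, 0)))))  →  pair(pair(pair(b, 0), 0), pair(pair(b, 0), 0))   [R1 at 2]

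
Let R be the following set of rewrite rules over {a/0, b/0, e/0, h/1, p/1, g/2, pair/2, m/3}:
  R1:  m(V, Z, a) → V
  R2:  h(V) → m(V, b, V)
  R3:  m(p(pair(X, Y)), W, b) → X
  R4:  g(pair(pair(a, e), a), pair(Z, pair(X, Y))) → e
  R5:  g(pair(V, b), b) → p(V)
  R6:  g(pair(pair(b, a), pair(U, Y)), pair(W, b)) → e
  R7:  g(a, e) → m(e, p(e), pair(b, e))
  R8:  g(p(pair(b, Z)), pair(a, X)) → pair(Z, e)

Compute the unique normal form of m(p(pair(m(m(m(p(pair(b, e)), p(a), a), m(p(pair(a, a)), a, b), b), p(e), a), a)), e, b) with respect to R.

b

1. m(p(pair(m(m(m(p(pair(b, e)), p(a), a), m(p(pair(a, a)), a, b), b), p(e), a), a)), e, b)  →  m(m(m(p(pair(b, e)), p(a), a), m(p(pair(a, a)), a, b), b), p(e), a)   [R3 at ε]
2. m(m(m(p(pair(b, e)), p(a), a), m(p(pair(a, a)), a, b), b), p(e), a)  →  m(m(p(pair(b, e)), p(a), a), m(p(pair(a, a)), a, b), b)   [R1 at ε]
3. m(m(p(pair(b, e)), p(a), a), m(p(pair(a, a)), a, b), b)  →  m(p(pair(b, e)), m(p(pair(a, a)), a, b), b)   [R1 at 1]
4. m(p(pair(b, e)), m(p(pair(a, a)), a, b), b)  →  b   [R3 at ε]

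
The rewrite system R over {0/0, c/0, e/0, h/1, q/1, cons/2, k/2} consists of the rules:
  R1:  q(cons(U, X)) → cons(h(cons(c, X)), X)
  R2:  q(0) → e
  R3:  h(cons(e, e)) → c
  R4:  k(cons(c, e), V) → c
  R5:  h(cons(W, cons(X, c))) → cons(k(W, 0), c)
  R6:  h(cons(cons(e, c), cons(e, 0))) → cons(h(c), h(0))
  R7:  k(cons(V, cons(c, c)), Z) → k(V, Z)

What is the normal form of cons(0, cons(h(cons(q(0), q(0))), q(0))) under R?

1. cons(0, cons(h(cons(q(0), q(0))), q(0)))  →  cons(0, cons(h(cons(e, q(0))), q(0)))   [R2 at 2.1.1.1]
2. cons(0, cons(h(cons(e, q(0))), q(0)))  →  cons(0, cons(h(cons(e, e)), q(0)))   [R2 at 2.1.1.2]
3. cons(0, cons(h(cons(e, e)), q(0)))  →  cons(0, cons(c, q(0)))   [R3 at 2.1]
4. cons(0, cons(c, q(0)))  →  cons(0, cons(c, e))   [R2 at 2.2]

cons(0, cons(c, e))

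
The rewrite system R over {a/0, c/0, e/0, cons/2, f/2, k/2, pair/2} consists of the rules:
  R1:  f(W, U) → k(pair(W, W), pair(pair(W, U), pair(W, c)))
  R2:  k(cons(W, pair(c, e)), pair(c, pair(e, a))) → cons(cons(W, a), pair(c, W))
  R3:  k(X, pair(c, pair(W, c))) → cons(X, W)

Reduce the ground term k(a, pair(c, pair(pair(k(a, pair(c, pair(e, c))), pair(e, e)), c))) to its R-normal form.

1. k(a, pair(c, pair(pair(k(a, pair(c, pair(e, c))), pair(e, e)), c)))  →  cons(a, pair(k(a, pair(c, pair(e, c))), pair(e, e)))   [R3 at ε]
2. cons(a, pair(k(a, pair(c, pair(e, c))), pair(e, e)))  →  cons(a, pair(cons(a, e), pair(e, e)))   [R3 at 2.1]

cons(a, pair(cons(a, e), pair(e, e)))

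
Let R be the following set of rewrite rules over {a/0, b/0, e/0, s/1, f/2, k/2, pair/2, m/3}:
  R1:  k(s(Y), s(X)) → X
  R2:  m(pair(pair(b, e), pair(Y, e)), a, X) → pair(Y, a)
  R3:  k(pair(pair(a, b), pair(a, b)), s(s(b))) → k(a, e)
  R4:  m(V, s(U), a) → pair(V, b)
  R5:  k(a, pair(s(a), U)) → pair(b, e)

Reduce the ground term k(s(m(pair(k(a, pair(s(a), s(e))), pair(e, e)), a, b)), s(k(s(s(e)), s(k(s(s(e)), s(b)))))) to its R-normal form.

b

1. k(s(m(pair(k(a, pair(s(a), s(e))), pair(e, e)), a, b)), s(k(s(s(e)), s(k(s(s(e)), s(b))))))  →  k(s(s(e)), s(k(s(s(e)), s(b))))   [R1 at ε]
2. k(s(s(e)), s(k(s(s(e)), s(b))))  →  k(s(s(e)), s(b))   [R1 at ε]
3. k(s(s(e)), s(b))  →  b   [R1 at ε]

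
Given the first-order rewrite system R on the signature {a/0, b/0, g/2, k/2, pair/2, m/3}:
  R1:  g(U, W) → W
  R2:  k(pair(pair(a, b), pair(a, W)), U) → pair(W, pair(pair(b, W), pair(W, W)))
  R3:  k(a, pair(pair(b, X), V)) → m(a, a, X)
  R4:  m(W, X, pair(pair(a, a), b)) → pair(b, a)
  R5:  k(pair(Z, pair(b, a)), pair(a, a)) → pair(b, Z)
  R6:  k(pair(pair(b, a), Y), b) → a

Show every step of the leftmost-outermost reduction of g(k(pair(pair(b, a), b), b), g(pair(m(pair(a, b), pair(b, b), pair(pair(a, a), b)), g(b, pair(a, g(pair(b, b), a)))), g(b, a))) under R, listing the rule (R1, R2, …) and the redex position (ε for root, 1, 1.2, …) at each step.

a

1. g(k(pair(pair(b, a), b), b), g(pair(m(pair(a, b), pair(b, b), pair(pair(a, a), b)), g(b, pair(a, g(pair(b, b), a)))), g(b, a)))  →  g(pair(m(pair(a, b), pair(b, b), pair(pair(a, a), b)), g(b, pair(a, g(pair(b, b), a)))), g(b, a))   [R1 at ε]
2. g(pair(m(pair(a, b), pair(b, b), pair(pair(a, a), b)), g(b, pair(a, g(pair(b, b), a)))), g(b, a))  →  g(b, a)   [R1 at ε]
3. g(b, a)  →  a   [R1 at ε]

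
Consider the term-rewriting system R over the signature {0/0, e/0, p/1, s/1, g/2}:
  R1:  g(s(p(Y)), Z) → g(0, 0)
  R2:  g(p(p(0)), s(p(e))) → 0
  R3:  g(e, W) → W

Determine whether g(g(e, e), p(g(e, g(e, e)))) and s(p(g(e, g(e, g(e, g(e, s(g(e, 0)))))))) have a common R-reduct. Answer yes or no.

no — NF(t₁) = p(e), NF(t₂) = s(p(s(0)))

Reduce t₁ = g(g(e, e), p(g(e, g(e, e)))):
1. g(g(e, e), p(g(e, g(e, e))))  →  g(e, p(g(e, g(e, e))))   [R3 at 1]
2. g(e, p(g(e, g(e, e))))  →  p(g(e, g(e, e)))   [R3 at ε]
3. p(g(e, g(e, e)))  →  p(g(e, e))   [R3 at 1]
4. p(g(e, e))  →  p(e)   [R3 at 1]

Reduce t₂ = s(p(g(e, g(e, g(e, g(e, s(g(e, 0)))))))):
1. s(p(g(e, g(e, g(e, g(e, s(g(e, 0))))))))  →  s(p(g(e, g(e, g(e, s(g(e, 0)))))))   [R3 at 1.1]
2. s(p(g(e, g(e, g(e, s(g(e, 0)))))))  →  s(p(g(e, g(e, s(g(e, 0))))))   [R3 at 1.1]
3. s(p(g(e, g(e, s(g(e, 0))))))  →  s(p(g(e, s(g(e, 0)))))   [R3 at 1.1]
4. s(p(g(e, s(g(e, 0)))))  →  s(p(s(g(e, 0))))   [R3 at 1.1]
5. s(p(s(g(e, 0))))  →  s(p(s(0)))   [R3 at 1.1.1]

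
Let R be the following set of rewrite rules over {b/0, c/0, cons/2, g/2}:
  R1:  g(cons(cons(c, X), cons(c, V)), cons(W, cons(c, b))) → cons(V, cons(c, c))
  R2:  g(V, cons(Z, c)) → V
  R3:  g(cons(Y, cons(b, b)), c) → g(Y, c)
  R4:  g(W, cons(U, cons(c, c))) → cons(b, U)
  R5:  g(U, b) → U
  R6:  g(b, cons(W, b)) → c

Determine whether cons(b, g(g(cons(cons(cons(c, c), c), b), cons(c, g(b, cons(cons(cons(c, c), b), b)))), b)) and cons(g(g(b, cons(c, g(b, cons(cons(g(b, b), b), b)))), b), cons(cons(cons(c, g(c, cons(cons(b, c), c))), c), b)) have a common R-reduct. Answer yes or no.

Reduce t₁ = cons(b, g(g(cons(cons(cons(c, c), c), b), cons(c, g(b, cons(cons(cons(c, c), b), b)))), b)):
1. cons(b, g(g(cons(cons(cons(c, c), c), b), cons(c, g(b, cons(cons(cons(c, c), b), b)))), b))  →  cons(b, g(cons(cons(cons(c, c), c), b), cons(c, g(b, cons(cons(cons(c, c), b), b)))))   [R5 at 2]
2. cons(b, g(cons(cons(cons(c, c), c), b), cons(c, g(b, cons(cons(cons(c, c), b), b)))))  →  cons(b, g(cons(cons(cons(c, c), c), b), cons(c, c)))   [R6 at 2.2.2]
3. cons(b, g(cons(cons(cons(c, c), c), b), cons(c, c)))  →  cons(b, cons(cons(cons(c, c), c), b))   [R2 at 2]

Reduce t₂ = cons(g(g(b, cons(c, g(b, cons(cons(g(b, b), b), b)))), b), cons(cons(cons(c, g(c, cons(cons(b, c), c))), c), b)):
1. cons(g(g(b, cons(c, g(b, cons(cons(g(b, b), b), b)))), b), cons(cons(cons(c, g(c, cons(cons(b, c), c))), c), b))  →  cons(g(b, cons(c, g(b, cons(cons(g(b, b), b), b)))), cons(cons(cons(c, g(c, cons(cons(b, c), c))), c), b))   [R5 at 1]
2. cons(g(b, cons(c, g(b, cons(cons(g(b, b), b), b)))), cons(cons(cons(c, g(c, cons(cons(b, c), c))), c), b))  →  cons(g(b, cons(c, c)), cons(cons(cons(c, g(c, cons(cons(b, c), c))), c), b))   [R6 at 1.2.2]
3. cons(g(b, cons(c, c)), cons(cons(cons(c, g(c, cons(cons(b, c), c))), c), b))  →  cons(b, cons(cons(cons(c, g(c, cons(cons(b, c), c))), c), b))   [R2 at 1]
4. cons(b, cons(cons(cons(c, g(c, cons(cons(b, c), c))), c), b))  →  cons(b, cons(cons(cons(c, c), c), b))   [R2 at 2.1.1.2]

yes — NF(t₁) = cons(b, cons(cons(cons(c, c), c), b)), NF(t₂) = cons(b, cons(cons(cons(c, c), c), b))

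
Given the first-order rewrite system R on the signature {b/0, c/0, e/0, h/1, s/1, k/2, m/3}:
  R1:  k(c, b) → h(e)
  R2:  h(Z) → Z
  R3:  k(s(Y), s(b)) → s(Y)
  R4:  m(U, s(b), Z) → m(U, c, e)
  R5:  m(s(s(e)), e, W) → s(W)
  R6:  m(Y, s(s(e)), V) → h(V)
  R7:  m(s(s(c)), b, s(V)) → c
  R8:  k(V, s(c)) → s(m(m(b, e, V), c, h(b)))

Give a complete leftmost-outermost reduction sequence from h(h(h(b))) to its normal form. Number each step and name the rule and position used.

1. h(h(h(b)))  →  h(h(b))   [R2 at ε]
2. h(h(b))  →  h(b)   [R2 at ε]
3. h(b)  →  b   [R2 at ε]

b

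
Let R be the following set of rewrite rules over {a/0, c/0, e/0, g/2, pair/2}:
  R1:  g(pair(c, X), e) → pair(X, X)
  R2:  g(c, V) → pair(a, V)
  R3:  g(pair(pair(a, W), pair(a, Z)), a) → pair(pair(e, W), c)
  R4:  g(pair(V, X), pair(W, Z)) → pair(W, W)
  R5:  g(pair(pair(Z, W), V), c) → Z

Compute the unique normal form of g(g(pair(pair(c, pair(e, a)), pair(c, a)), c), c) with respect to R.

pair(a, c)

1. g(g(pair(pair(c, pair(e, a)), pair(c, a)), c), c)  →  g(c, c)   [R5 at 1]
2. g(c, c)  →  pair(a, c)   [R2 at ε]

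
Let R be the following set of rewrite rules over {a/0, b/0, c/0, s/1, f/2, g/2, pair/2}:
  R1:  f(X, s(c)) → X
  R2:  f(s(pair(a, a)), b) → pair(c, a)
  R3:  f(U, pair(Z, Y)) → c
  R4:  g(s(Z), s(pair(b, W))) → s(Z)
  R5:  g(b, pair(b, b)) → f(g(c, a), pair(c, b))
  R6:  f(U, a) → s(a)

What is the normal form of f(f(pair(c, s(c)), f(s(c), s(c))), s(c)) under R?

1. f(f(pair(c, s(c)), f(s(c), s(c))), s(c))  →  f(pair(c, s(c)), f(s(c), s(c)))   [R1 at ε]
2. f(pair(c, s(c)), f(s(c), s(c)))  →  f(pair(c, s(c)), s(c))   [R1 at 2]
3. f(pair(c, s(c)), s(c))  →  pair(c, s(c))   [R1 at ε]

pair(c, s(c))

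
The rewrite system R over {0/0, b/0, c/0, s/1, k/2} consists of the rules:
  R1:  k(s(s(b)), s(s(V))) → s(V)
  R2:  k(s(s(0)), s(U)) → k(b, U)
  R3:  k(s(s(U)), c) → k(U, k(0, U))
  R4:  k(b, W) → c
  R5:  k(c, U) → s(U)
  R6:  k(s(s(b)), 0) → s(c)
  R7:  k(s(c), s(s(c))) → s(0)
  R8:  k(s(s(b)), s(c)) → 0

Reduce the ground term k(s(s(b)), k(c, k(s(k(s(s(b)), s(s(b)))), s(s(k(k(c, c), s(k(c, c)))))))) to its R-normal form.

s(s(0))

1. k(s(s(b)), k(c, k(s(k(s(s(b)), s(s(b)))), s(s(k(k(c, c), s(k(c, c))))))))  →  k(s(s(b)), s(k(s(k(s(s(b)), s(s(b)))), s(s(k(k(c, c), s(k(c, c))))))))   [R5 at 2]
2. k(s(s(b)), s(k(s(k(s(s(b)), s(s(b)))), s(s(k(k(c, c), s(k(c, c))))))))  →  k(s(s(b)), s(k(s(s(b)), s(s(k(k(c, c), s(k(c, c))))))))   [R1 at 2.1.1.1]
3. k(s(s(b)), s(k(s(s(b)), s(s(k(k(c, c), s(k(c, c))))))))  →  k(s(s(b)), s(s(k(k(c, c), s(k(c, c))))))   [R1 at 2.1]
4. k(s(s(b)), s(s(k(k(c, c), s(k(c, c))))))  →  s(k(k(c, c), s(k(c, c))))   [R1 at ε]
5. s(k(k(c, c), s(k(c, c))))  →  s(k(s(c), s(k(c, c))))   [R5 at 1.1]
6. s(k(s(c), s(k(c, c))))  →  s(k(s(c), s(s(c))))   [R5 at 1.2.1]
7. s(k(s(c), s(s(c))))  →  s(s(0))   [R7 at 1]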